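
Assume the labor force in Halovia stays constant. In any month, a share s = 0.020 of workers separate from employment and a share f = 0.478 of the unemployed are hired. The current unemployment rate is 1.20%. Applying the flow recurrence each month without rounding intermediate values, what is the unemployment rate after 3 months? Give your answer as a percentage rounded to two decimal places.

With a fixed labor force, u_{t+1} = u_t + s·(1−u_t) − f·u_t = u_t·(1−s−f) + s.
Here 1−s−f = 0.502 and s = 0.020.
u_1 = 0.012000 × 0.502 + 0.020 = 0.026024.
u_2 = 0.026024 × 0.502 + 0.020 = 0.033064.
u_3 = 0.033064 × 0.502 + 0.020 = 0.036598.

Unemployment rate after three months ≈ 3.66%.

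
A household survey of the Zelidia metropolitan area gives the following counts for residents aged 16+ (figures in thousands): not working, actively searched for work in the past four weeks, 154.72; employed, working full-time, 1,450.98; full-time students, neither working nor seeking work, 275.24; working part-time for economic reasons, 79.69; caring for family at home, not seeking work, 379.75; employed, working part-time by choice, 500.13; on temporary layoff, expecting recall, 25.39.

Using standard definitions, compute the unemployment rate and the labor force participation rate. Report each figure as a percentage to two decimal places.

Unemployment rate ≈ 8.15%; labor force participation rate ≈ 77.15%.

Employed = 1,450.98 + 79.69 + 500.13 = 2,030.80 thousand (anyone who worked, including part-time for economic reasons, counts as employed).
Unemployed = 154.72 + 25.39 = 180.11 thousand (jobless and actively searching, or on temporary layoff).
Labor force = 2,030.80 + 180.11 = 2,210.91 thousand.
Not in labor force = 275.24 + 379.75 = 654.99 thousand (those not working and not actively searching are outside the labor force).
Civilian working-age population = 2,210.91 + 654.99 = 2,865.90 thousand.
Unemployment rate = 180.11 / 2,210.91 = 8.15%.
Labor force participation rate = 2,210.91 / 2,865.90 = 77.15%.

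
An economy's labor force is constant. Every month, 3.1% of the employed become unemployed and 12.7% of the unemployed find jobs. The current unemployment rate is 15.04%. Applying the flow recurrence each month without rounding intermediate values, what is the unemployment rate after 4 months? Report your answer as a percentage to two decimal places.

With a fixed labor force, u_{t+1} = u_t + s·(1−u_t) − f·u_t = u_t·(1−s−f) + s.
Here 1−s−f = 0.842 and s = 0.031.
u_1 = 0.150400 × 0.842 + 0.031 = 0.157637.
u_2 = 0.157637 × 0.842 + 0.031 = 0.163730.
u_3 = 0.163730 × 0.842 + 0.031 = 0.168861.
u_4 = 0.168861 × 0.842 + 0.031 = 0.173181.

Unemployment rate after four months ≈ 17.32%.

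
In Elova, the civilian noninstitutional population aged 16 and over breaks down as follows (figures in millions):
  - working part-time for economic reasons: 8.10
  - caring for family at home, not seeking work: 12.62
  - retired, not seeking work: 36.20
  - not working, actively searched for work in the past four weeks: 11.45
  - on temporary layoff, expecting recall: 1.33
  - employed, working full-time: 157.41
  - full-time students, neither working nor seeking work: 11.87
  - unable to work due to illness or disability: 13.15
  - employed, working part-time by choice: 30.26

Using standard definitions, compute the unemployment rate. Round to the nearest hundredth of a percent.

Employed = 8.10 + 157.41 + 30.26 = 195.77 million (anyone who worked, including part-time for economic reasons, counts as employed).
Unemployed = 11.45 + 1.33 = 12.78 million (jobless and actively searching, or on temporary layoff).
Labor force = 195.77 + 12.78 = 208.55 million.
Unemployment rate = 12.78 / 208.55 = 6.13%.

Unemployment rate ≈ 6.13%.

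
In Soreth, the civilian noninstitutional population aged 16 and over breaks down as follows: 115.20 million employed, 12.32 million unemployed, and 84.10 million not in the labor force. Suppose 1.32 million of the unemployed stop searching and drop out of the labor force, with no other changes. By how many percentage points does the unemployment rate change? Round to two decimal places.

The unemployment rate changes by −0.94 percentage points.

Initially, labor force = 115.20 + 12.32 = 127.52 million, so u = 12.32/127.52 = 9.66%.
After the change, unemployed and labor force both fall by 1.32 → E = 115.20, U = 11.00, labor force = 126.20 million.
New unemployment rate = 11.00 / 126.20 = 8.72%.
Change = 8.72% − 9.66% = −0.94 percentage points.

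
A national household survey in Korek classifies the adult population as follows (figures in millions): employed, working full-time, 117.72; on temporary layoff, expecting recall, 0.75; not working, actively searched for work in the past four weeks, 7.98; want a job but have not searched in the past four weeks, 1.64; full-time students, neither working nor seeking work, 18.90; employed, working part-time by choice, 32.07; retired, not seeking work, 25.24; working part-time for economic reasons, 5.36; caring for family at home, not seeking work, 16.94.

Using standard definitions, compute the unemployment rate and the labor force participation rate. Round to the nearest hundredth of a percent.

Unemployment rate ≈ 5.33%; labor force participation rate ≈ 72.32%.

Employed = 117.72 + 32.07 + 5.36 = 155.15 million (anyone who worked, including part-time for economic reasons, counts as employed).
Unemployed = 0.75 + 7.98 = 8.73 million (jobless and actively searching, or on temporary layoff).
Labor force = 155.15 + 8.73 = 163.88 million.
Not in labor force = 1.64 + 18.90 + 25.24 + 16.94 = 62.72 million (those not working and not actively searching are outside the labor force — including those who want a job but have given up searching).
Civilian working-age population = 163.88 + 62.72 = 226.60 million.
Unemployment rate = 8.73 / 163.88 = 5.33%.
Labor force participation rate = 163.88 / 226.60 = 72.32%.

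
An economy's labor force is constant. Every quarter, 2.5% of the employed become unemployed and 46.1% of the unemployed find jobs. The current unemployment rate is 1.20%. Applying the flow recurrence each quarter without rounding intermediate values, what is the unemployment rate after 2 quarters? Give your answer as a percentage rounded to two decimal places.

With a fixed labor force, u_{t+1} = u_t + s·(1−u_t) − f·u_t = u_t·(1−s−f) + s.
Here 1−s−f = 0.514 and s = 0.025.
u_1 = 0.012000 × 0.514 + 0.025 = 0.031168.
u_2 = 0.031168 × 0.514 + 0.025 = 0.041020.

Unemployment rate after two quarters ≈ 4.10%.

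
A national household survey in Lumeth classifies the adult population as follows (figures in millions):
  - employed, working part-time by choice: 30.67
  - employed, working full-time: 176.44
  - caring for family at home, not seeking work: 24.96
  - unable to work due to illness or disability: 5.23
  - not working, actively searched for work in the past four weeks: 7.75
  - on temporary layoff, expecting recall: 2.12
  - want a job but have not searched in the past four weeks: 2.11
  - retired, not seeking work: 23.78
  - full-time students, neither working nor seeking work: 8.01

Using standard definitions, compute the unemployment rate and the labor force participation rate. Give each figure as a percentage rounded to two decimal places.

Employed = 30.67 + 176.44 = 207.11 million.
Unemployed = 7.75 + 2.12 = 9.87 million (jobless and actively searching, or on temporary layoff).
Labor force = 207.11 + 9.87 = 216.98 million.
Not in labor force = 24.96 + 5.23 + 2.11 + 23.78 + 8.01 = 64.09 million (those not working and not actively searching are outside the labor force — including those who want a job but have given up searching).
Civilian working-age population = 216.98 + 64.09 = 281.07 million.
Unemployment rate = 9.87 / 216.98 = 4.55%.
Labor force participation rate = 216.98 / 281.07 = 77.20%.

Unemployment rate ≈ 4.55%; labor force participation rate ≈ 77.20%.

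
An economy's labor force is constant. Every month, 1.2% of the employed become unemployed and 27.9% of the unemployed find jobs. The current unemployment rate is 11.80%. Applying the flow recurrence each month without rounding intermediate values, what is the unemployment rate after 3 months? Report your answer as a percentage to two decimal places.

With a fixed labor force, u_{t+1} = u_t + s·(1−u_t) − f·u_t = u_t·(1−s−f) + s.
Here 1−s−f = 0.709 and s = 0.012.
u_1 = 0.118000 × 0.709 + 0.012 = 0.095662.
u_2 = 0.095662 × 0.709 + 0.012 = 0.079824.
u_3 = 0.079824 × 0.709 + 0.012 = 0.068595.

Unemployment rate after three months ≈ 6.86%.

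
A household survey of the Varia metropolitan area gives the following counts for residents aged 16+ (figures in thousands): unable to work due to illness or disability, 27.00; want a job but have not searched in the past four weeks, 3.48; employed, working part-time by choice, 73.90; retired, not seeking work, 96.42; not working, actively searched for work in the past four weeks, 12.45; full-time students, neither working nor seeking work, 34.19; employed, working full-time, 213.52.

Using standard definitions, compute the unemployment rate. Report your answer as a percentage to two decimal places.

Unemployment rate ≈ 4.15%.

Employed = 73.90 + 213.52 = 287.42 thousand.
Unemployed = 12.45 thousand.
Labor force = 287.42 + 12.45 = 299.87 thousand.
Unemployment rate = 12.45 / 299.87 = 4.15%.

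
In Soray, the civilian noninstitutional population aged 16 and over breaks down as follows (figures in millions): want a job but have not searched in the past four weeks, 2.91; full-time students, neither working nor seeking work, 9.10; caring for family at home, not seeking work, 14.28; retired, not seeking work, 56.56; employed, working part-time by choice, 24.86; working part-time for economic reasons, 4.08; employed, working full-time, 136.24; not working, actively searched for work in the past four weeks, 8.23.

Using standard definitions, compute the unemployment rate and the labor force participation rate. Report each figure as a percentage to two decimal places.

Employed = 24.86 + 4.08 + 136.24 = 165.18 million (anyone who worked, including part-time for economic reasons, counts as employed).
Unemployed = 8.23 million.
Labor force = 165.18 + 8.23 = 173.41 million.
Not in labor force = 2.91 + 9.10 + 14.28 + 56.56 = 82.85 million (those not working and not actively searching are outside the labor force — including those who want a job but have given up searching).
Civilian working-age population = 173.41 + 82.85 = 256.26 million.
Unemployment rate = 8.23 / 173.41 = 4.75%.
Labor force participation rate = 173.41 / 256.26 = 67.67%.

Unemployment rate ≈ 4.75%; labor force participation rate ≈ 67.67%.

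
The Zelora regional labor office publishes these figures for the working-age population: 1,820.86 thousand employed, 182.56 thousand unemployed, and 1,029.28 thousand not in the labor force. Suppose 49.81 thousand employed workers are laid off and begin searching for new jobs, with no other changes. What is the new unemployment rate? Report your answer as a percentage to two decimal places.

Initially, labor force = 1,820.86 + 182.56 = 2,003.42 thousand, so u = 182.56/2,003.42 = 9.11%.
After the change, employed falls and unemployed rises by 49.81; labor force unchanged → E = 1,771.05, U = 232.37, labor force = 2,003.42 thousand.
New unemployment rate = 232.37 / 2,003.42 = 11.60%.

New unemployment rate ≈ 11.60%.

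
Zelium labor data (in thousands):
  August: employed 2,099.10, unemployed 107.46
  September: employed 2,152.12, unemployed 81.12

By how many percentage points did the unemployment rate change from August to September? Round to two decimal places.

The unemployment rate changed by −1.24 percentage points.

August: labor force = 2,099.10 + 107.46 = 2,206.56; u = 107.46/2,206.56 = 4.87%.
September: labor force = 2,152.12 + 81.12 = 2,233.24; u = 81.12/2,233.24 = 3.63%.
Change = 3.63% − 4.87% = −1.24 pp.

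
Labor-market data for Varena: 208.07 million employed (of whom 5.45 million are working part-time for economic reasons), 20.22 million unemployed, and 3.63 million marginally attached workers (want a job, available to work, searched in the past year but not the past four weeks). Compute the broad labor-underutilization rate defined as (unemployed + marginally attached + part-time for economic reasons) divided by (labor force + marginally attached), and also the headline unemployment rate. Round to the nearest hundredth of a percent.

Labor force = 208.07 + 20.22 = 228.29 million.
Numerator = 20.22 + 3.63 + 5.45 = 29.30 million.
Denominator = 228.29 + 3.63 = 231.92 million.
Broad rate = 29.30 / 231.92 = 12.63%.
Headline unemployment rate = 20.22 / 228.29 = 8.86%.

Broad underutilization rate ≈ 12.63%; headline unemployment rate ≈ 8.86%.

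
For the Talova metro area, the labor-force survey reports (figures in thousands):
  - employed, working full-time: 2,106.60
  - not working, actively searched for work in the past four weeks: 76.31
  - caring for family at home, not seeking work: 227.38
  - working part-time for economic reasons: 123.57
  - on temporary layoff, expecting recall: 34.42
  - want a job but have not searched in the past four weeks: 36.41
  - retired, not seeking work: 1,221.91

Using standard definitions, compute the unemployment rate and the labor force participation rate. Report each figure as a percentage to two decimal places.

Unemployment rate ≈ 4.73%; labor force participation rate ≈ 61.17%.

Employed = 2,106.60 + 123.57 = 2,230.17 thousand (anyone who worked, including part-time for economic reasons, counts as employed).
Unemployed = 76.31 + 34.42 = 110.73 thousand (jobless and actively searching, or on temporary layoff).
Labor force = 2,230.17 + 110.73 = 2,340.90 thousand.
Not in labor force = 227.38 + 36.41 + 1,221.91 = 1,485.70 thousand (those not working and not actively searching are outside the labor force — including those who want a job but have given up searching).
Civilian working-age population = 2,340.90 + 1,485.70 = 3,826.60 thousand.
Unemployment rate = 110.73 / 2,340.90 = 4.73%.
Labor force participation rate = 2,340.90 / 3,826.60 = 61.17%.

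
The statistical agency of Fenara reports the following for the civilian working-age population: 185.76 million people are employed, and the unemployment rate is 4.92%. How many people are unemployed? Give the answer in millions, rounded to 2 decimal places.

About 9.61 million are unemployed.

Let U be the number unemployed. The labor force is E + U, and U/(E+U) = 0.0492.
So U = 0.0492 × 185.76 / (1 − 0.0492) = 9.1394 / 0.9508 ≈ 9.61 million.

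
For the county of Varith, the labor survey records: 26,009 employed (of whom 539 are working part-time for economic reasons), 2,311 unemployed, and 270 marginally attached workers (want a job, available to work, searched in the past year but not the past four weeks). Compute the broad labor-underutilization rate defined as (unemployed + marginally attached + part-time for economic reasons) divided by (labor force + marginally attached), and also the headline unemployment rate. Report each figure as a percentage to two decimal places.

Labor force = 26,009 + 2,311 = 28,320.
Numerator = 2,311 + 270 + 539 = 3,120.
Denominator = 28,320 + 270 = 28,590.
Broad rate = 3,120 / 28,590 = 10.91%.
Headline unemployment rate = 2,311 / 28,320 = 8.16%.

Broad underutilization rate ≈ 10.91%; headline unemployment rate ≈ 8.16%.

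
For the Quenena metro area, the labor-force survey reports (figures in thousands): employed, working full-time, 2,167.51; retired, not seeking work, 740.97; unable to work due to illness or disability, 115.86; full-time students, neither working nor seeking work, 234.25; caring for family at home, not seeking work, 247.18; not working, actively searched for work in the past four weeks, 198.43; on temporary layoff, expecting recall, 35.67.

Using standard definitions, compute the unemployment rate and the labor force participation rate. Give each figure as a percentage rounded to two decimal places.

Unemployment rate ≈ 9.75%; labor force participation rate ≈ 64.22%.

Employed = 2,167.51 thousand.
Unemployed = 198.43 + 35.67 = 234.10 thousand (jobless and actively searching, or on temporary layoff).
Labor force = 2,167.51 + 234.10 = 2,401.61 thousand.
Not in labor force = 740.97 + 115.86 + 234.25 + 247.18 = 1,338.26 thousand (those not working and not actively searching are outside the labor force).
Civilian working-age population = 2,401.61 + 1,338.26 = 3,739.87 thousand.
Unemployment rate = 234.10 / 2,401.61 = 9.75%.
Labor force participation rate = 2,401.61 / 3,739.87 = 64.22%.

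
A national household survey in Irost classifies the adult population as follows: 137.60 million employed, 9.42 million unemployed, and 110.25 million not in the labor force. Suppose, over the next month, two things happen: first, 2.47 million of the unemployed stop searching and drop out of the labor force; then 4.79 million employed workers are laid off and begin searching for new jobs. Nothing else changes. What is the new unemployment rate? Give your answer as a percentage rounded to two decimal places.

Initially, labor force = 137.60 + 9.42 = 147.02 million, so u = 9.42/147.02 = 6.41%.
After the first change, unemployed and labor force both fall by 2.47 → E = 137.60, U = 6.95, labor force = 144.55 million.
After the second change, employed falls and unemployed rises by 4.79; labor force unchanged → E = 132.81, U = 11.74, labor force = 144.55 million.
New unemployment rate = 11.74 / 144.55 = 8.12%.

New unemployment rate ≈ 8.12%.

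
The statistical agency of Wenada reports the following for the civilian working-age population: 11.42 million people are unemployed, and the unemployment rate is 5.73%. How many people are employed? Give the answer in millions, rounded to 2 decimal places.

Labor force = U / u = 11.42 / 0.0573 ≈ 199.30 million.
Employed = labor force − unemployed = 199.30 − 11.42 = 187.88 million.

About 187.88 million are employed.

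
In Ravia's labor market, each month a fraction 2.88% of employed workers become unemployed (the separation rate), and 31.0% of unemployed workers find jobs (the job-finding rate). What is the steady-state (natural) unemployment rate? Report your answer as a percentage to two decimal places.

At steady state the flows balance: s·E = f·U, so U/(E+U) = s/(s+f).
u* = 2.88 / (2.88 + 31.0) = 2.88 / 33.88 = 8.50%.

Steady-state unemployment rate ≈ 8.50%.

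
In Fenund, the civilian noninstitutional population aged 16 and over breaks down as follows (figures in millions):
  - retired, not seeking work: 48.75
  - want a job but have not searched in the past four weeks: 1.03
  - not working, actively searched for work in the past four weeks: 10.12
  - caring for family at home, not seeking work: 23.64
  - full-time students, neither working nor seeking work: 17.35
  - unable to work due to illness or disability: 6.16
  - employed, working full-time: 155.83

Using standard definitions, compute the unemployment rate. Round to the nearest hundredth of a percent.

Unemployment rate ≈ 6.10%.

Employed = 155.83 million.
Unemployed = 10.12 million.
Labor force = 155.83 + 10.12 = 165.95 million.
Unemployment rate = 10.12 / 165.95 = 6.10%.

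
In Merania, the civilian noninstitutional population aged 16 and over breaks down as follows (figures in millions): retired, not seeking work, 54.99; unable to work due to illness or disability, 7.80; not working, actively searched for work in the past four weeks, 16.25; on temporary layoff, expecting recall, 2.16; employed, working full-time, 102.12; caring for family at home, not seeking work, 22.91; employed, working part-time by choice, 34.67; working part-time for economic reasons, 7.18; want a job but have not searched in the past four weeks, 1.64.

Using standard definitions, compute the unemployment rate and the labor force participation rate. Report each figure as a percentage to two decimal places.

Employed = 102.12 + 34.67 + 7.18 = 143.97 million (anyone who worked, including part-time for economic reasons, counts as employed).
Unemployed = 16.25 + 2.16 = 18.41 million (jobless and actively searching, or on temporary layoff).
Labor force = 143.97 + 18.41 = 162.38 million.
Not in labor force = 54.99 + 7.80 + 22.91 + 1.64 = 87.34 million (those not working and not actively searching are outside the labor force — including those who want a job but have given up searching).
Civilian working-age population = 162.38 + 87.34 = 249.72 million.
Unemployment rate = 18.41 / 162.38 = 11.34%.
Labor force participation rate = 162.38 / 249.72 = 65.02%.

Unemployment rate ≈ 11.34%; labor force participation rate ≈ 65.02%.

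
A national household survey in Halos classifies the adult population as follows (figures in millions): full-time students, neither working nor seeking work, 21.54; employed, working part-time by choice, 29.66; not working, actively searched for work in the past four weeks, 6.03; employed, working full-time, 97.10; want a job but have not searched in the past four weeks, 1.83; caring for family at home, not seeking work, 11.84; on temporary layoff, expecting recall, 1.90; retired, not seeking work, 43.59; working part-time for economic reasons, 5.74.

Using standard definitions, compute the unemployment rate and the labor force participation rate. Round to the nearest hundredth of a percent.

Employed = 29.66 + 97.10 + 5.74 = 132.50 million (anyone who worked, including part-time for economic reasons, counts as employed).
Unemployed = 6.03 + 1.90 = 7.93 million (jobless and actively searching, or on temporary layoff).
Labor force = 132.50 + 7.93 = 140.43 million.
Not in labor force = 21.54 + 1.83 + 11.84 + 43.59 = 78.80 million (those not working and not actively searching are outside the labor force — including those who want a job but have given up searching).
Civilian working-age population = 140.43 + 78.80 = 219.23 million.
Unemployment rate = 7.93 / 140.43 = 5.65%.
Labor force participation rate = 140.43 / 219.23 = 64.06%.

Unemployment rate ≈ 5.65%; labor force participation rate ≈ 64.06%.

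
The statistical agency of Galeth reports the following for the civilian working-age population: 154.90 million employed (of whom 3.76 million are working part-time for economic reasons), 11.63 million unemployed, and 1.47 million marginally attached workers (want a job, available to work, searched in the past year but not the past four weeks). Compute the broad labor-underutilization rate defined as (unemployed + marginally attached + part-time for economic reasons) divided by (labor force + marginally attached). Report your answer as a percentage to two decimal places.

Broad underutilization rate ≈ 10.04%.

Labor force = 154.90 + 11.63 = 166.53 million.
Numerator = 11.63 + 1.47 + 3.76 = 16.86 million.
Denominator = 166.53 + 1.47 = 168.00 million.
Broad rate = 16.86 / 168.00 = 10.04%.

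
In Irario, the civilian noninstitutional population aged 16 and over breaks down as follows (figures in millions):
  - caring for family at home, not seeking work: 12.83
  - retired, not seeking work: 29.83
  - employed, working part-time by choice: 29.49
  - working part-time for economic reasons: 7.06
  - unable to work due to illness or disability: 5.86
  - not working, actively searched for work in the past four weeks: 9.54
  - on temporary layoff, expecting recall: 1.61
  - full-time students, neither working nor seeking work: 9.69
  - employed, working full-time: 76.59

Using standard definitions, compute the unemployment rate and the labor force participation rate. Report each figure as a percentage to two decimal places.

Employed = 29.49 + 7.06 + 76.59 = 113.14 million (anyone who worked, including part-time for economic reasons, counts as employed).
Unemployed = 9.54 + 1.61 = 11.15 million (jobless and actively searching, or on temporary layoff).
Labor force = 113.14 + 11.15 = 124.29 million.
Not in labor force = 12.83 + 29.83 + 5.86 + 9.69 = 58.21 million (those not working and not actively searching are outside the labor force).
Civilian working-age population = 124.29 + 58.21 = 182.50 million.
Unemployment rate = 11.15 / 124.29 = 8.97%.
Labor force participation rate = 124.29 / 182.50 = 68.10%.

Unemployment rate ≈ 8.97%; labor force participation rate ≈ 68.10%.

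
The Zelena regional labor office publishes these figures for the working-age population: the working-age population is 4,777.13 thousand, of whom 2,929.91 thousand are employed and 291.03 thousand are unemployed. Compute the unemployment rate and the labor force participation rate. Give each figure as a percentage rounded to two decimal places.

Unemployment rate ≈ 9.04%; labor force participation rate ≈ 67.42%.

Labor force = employed + unemployed = 2,929.91 + 291.03 = 3,220.94 thousand.
Unemployment rate = 291.03 / 3,220.94 = 9.04%.
Labor force participation rate = 3,220.94 / 4,777.13 = 67.42%.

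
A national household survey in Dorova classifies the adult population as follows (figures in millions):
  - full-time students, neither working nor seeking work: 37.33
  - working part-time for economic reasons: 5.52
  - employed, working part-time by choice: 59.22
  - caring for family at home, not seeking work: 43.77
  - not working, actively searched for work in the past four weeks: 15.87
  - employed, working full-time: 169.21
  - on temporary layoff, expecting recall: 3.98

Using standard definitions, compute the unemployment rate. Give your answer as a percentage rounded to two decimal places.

Unemployment rate ≈ 7.82%.

Employed = 5.52 + 59.22 + 169.21 = 233.95 million (anyone who worked, including part-time for economic reasons, counts as employed).
Unemployed = 15.87 + 3.98 = 19.85 million (jobless and actively searching, or on temporary layoff).
Labor force = 233.95 + 19.85 = 253.80 million.
Unemployment rate = 19.85 / 253.80 = 7.82%.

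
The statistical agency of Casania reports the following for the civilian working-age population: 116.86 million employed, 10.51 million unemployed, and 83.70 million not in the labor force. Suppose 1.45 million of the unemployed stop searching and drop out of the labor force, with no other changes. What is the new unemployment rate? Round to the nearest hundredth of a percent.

New unemployment rate ≈ 7.20%.

Initially, labor force = 116.86 + 10.51 = 127.37 million, so u = 10.51/127.37 = 8.25%.
After the change, unemployed and labor force both fall by 1.45 → E = 116.86, U = 9.06, labor force = 125.92 million.
New unemployment rate = 9.06 / 125.92 = 7.20%.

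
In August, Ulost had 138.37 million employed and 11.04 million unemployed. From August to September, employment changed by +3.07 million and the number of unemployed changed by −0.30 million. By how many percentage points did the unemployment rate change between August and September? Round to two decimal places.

The unemployment rate changed by −0.33 percentage points.

August: labor force = 138.37 + 11.04 = 149.41; u = 11.04/149.41 = 7.39%.
September: labor force = 141.44 + 10.74 = 152.18; u = 10.74/152.18 = 7.06%.
Change = 7.06% − 7.39% = −0.33 pp.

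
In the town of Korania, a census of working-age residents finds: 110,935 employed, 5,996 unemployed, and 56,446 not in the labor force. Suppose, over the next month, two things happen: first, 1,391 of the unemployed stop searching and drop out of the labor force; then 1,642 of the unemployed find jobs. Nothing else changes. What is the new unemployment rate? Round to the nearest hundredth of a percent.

Initially, labor force = 110,935 + 5,996 = 116,931, so u = 5,996/116,931 = 5.13%.
After the first change, unemployed and labor force both fall by 1,391 → E = 110,935, U = 4,605, labor force = 115,540.
After the second change, unemployed falls and employed rises by 1,642; labor force unchanged → E = 112,577, U = 2,963, labor force = 115,540.
New unemployment rate = 2,963 / 115,540 = 2.56%.

New unemployment rate ≈ 2.56%.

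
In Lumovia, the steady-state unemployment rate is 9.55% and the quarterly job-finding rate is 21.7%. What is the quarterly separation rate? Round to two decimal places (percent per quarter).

Separation rate ≈ 2.29% per quarter.

From u* = s/(s+f): s = u·f/(1−u).
s = 0.0955 × 21.7 / (1 − 0.0955) = 2.0724 / 0.9045 ≈ 2.29% per quarter.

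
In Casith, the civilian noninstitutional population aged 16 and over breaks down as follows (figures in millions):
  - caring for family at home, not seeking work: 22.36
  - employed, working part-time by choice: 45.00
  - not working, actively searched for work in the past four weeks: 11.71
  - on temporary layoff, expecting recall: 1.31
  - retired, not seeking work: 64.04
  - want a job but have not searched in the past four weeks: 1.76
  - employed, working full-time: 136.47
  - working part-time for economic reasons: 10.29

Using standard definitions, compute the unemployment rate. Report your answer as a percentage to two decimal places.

Employed = 45.00 + 136.47 + 10.29 = 191.76 million (anyone who worked, including part-time for economic reasons, counts as employed).
Unemployed = 11.71 + 1.31 = 13.02 million (jobless and actively searching, or on temporary layoff).
Labor force = 191.76 + 13.02 = 204.78 million.
Unemployment rate = 13.02 / 204.78 = 6.36%.

Unemployment rate ≈ 6.36%.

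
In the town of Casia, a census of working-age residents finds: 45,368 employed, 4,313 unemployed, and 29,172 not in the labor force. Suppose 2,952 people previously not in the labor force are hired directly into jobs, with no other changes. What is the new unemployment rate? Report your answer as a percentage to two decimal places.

Initially, labor force = 45,368 + 4,313 = 49,681, so u = 4,313/49,681 = 8.68%.
After the change, employed and labor force both rise by 2,952; unemployed unchanged → E = 48,320, U = 4,313, labor force = 52,633.
New unemployment rate = 4,313 / 52,633 = 8.19%.

New unemployment rate ≈ 8.19%.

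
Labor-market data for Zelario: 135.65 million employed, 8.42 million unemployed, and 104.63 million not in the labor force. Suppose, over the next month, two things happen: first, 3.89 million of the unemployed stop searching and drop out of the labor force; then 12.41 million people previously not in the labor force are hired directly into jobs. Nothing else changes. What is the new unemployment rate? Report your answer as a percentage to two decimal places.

Initially, labor force = 135.65 + 8.42 = 144.07 million, so u = 8.42/144.07 = 5.84%.
After the first change, unemployed and labor force both fall by 3.89 → E = 135.65, U = 4.53, labor force = 140.18 million.
After the second change, employed and labor force both rise by 12.41; unemployed unchanged → E = 148.06, U = 4.53, labor force = 152.59 million.
New unemployment rate = 4.53 / 152.59 = 2.97%.

New unemployment rate ≈ 2.97%.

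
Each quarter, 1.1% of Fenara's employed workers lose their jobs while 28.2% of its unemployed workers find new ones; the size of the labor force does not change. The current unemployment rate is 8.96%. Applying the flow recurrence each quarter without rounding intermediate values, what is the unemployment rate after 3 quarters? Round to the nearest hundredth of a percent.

With a fixed labor force, u_{t+1} = u_t + s·(1−u_t) − f·u_t = u_t·(1−s−f) + s.
Here 1−s−f = 0.707 and s = 0.011.
u_1 = 0.089600 × 0.707 + 0.011 = 0.074347.
u_2 = 0.074347 × 0.707 + 0.011 = 0.063563.
u_3 = 0.063563 × 0.707 + 0.011 = 0.055939.

Unemployment rate after three quarters ≈ 5.59%.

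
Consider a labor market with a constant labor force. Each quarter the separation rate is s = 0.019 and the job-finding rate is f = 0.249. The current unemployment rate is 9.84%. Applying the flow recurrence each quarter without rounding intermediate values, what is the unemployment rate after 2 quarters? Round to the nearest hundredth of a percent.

Unemployment rate after two quarters ≈ 8.56%.

With a fixed labor force, u_{t+1} = u_t + s·(1−u_t) − f·u_t = u_t·(1−s−f) + s.
Here 1−s−f = 0.732 and s = 0.019.
u_1 = 0.098400 × 0.732 + 0.019 = 0.091029.
u_2 = 0.091029 × 0.732 + 0.019 = 0.085633.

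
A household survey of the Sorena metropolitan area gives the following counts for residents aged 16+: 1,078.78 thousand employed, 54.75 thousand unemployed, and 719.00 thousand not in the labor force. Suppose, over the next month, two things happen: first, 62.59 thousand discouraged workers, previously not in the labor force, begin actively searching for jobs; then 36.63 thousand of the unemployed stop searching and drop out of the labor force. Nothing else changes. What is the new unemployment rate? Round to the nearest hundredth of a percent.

New unemployment rate ≈ 6.96%.

Initially, labor force = 1,078.78 + 54.75 = 1,133.53 thousand, so u = 54.75/1,133.53 = 4.83%.
After the first change, unemployed and labor force both rise by 62.59 → E = 1,078.78, U = 117.34, labor force = 1,196.12 thousand.
After the second change, unemployed and labor force both fall by 36.63 → E = 1,078.78, U = 80.71, labor force = 1,159.49 thousand.
New unemployment rate = 80.71 / 1,159.49 = 6.96%.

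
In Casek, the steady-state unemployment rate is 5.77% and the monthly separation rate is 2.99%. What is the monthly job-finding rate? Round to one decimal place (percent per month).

Job-finding rate ≈ 48.8% per month.

From u* = s/(s+f): f = s·(1−u)/u.
f = 2.99 × (1 − 0.0577) / 0.0577 = 2.8175 / 0.0577 ≈ 48.8% per month.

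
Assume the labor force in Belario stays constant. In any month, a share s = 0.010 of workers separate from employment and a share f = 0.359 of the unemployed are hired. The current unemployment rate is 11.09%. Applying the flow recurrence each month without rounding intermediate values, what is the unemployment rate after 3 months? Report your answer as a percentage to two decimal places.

Unemployment rate after three months ≈ 4.82%.

With a fixed labor force, u_{t+1} = u_t + s·(1−u_t) − f·u_t = u_t·(1−s−f) + s.
Here 1−s−f = 0.631 and s = 0.010.
u_1 = 0.110900 × 0.631 + 0.010 = 0.079978.
u_2 = 0.079978 × 0.631 + 0.010 = 0.060466.
u_3 = 0.060466 × 0.631 + 0.010 = 0.048154.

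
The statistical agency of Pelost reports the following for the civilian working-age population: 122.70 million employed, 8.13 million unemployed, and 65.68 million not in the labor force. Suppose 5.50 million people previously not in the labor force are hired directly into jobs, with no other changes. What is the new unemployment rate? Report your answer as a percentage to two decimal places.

New unemployment rate ≈ 5.96%.

Initially, labor force = 122.70 + 8.13 = 130.83 million, so u = 8.13/130.83 = 6.21%.
After the change, employed and labor force both rise by 5.50; unemployed unchanged → E = 128.20, U = 8.13, labor force = 136.33 million.
New unemployment rate = 8.13 / 136.33 = 5.96%.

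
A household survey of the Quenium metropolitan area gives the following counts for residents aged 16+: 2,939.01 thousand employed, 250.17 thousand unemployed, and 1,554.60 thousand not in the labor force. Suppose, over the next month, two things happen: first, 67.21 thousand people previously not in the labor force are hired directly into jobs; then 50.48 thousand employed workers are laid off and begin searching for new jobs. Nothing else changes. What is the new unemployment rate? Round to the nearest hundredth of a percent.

Initially, labor force = 2,939.01 + 250.17 = 3,189.18 thousand, so u = 250.17/3,189.18 = 7.84%.
After the first change, employed and labor force both rise by 67.21; unemployed unchanged → E = 3,006.22, U = 250.17, labor force = 3,256.39 thousand.
After the second change, employed falls and unemployed rises by 50.48; labor force unchanged → E = 2,955.74, U = 300.65, labor force = 3,256.39 thousand.
New unemployment rate = 300.65 / 3,256.39 = 9.23%.

New unemployment rate ≈ 9.23%.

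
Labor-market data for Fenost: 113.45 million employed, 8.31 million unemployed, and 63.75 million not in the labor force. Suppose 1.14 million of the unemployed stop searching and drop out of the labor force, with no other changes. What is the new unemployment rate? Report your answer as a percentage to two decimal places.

Initially, labor force = 113.45 + 8.31 = 121.76 million, so u = 8.31/121.76 = 6.82%.
After the change, unemployed and labor force both fall by 1.14 → E = 113.45, U = 7.17, labor force = 120.62 million.
New unemployment rate = 7.17 / 120.62 = 5.94%.

New unemployment rate ≈ 5.94%.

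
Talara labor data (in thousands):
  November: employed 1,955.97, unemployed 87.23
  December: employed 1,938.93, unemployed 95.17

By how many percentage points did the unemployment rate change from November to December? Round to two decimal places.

The unemployment rate changed by +0.41 percentage points.

November: labor force = 1,955.97 + 87.23 = 2,043.20; u = 87.23/2,043.20 = 4.27%.
December: labor force = 1,938.93 + 95.17 = 2,034.10; u = 95.17/2,034.10 = 4.68%.
Change = 4.68% − 4.27% = +0.41 pp.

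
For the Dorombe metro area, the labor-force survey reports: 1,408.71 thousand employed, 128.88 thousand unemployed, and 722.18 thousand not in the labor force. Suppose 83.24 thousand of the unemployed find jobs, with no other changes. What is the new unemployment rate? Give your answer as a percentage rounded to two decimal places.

New unemployment rate ≈ 2.97%.

Initially, labor force = 1,408.71 + 128.88 = 1,537.59 thousand, so u = 128.88/1,537.59 = 8.38%.
After the change, unemployed falls and employed rises by 83.24; labor force unchanged → E = 1,491.95, U = 45.64, labor force = 1,537.59 thousand.
New unemployment rate = 45.64 / 1,537.59 = 2.97%.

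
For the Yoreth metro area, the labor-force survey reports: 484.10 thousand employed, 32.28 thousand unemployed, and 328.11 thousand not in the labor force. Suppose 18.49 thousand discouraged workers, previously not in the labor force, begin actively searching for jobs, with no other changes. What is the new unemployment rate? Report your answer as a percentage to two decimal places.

Initially, labor force = 484.10 + 32.28 = 516.38 thousand, so u = 32.28/516.38 = 6.25%.
After the change, unemployed and labor force both rise by 18.49 → E = 484.10, U = 50.77, labor force = 534.87 thousand.
New unemployment rate = 50.77 / 534.87 = 9.49%.

New unemployment rate ≈ 9.49%.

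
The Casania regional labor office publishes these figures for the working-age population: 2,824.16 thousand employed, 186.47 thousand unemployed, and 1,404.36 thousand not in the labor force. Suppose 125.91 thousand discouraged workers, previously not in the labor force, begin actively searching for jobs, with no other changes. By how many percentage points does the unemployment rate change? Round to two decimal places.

Initially, labor force = 2,824.16 + 186.47 = 3,010.63 thousand, so u = 186.47/3,010.63 = 6.19%.
After the change, unemployed and labor force both rise by 125.91 → E = 2,824.16, U = 312.38, labor force = 3,136.54 thousand.
New unemployment rate = 312.38 / 3,136.54 = 9.96%.
Change = 9.96% − 6.19% = +3.77 percentage points.

The unemployment rate changes by +3.77 percentage points.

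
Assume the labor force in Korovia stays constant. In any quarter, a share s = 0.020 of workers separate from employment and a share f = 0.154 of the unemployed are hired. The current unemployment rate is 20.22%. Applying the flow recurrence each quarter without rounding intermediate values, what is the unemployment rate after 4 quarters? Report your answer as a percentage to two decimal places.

With a fixed labor force, u_{t+1} = u_t + s·(1−u_t) − f·u_t = u_t·(1−s−f) + s.
Here 1−s−f = 0.826 and s = 0.020.
u_1 = 0.202200 × 0.826 + 0.020 = 0.187017.
u_2 = 0.187017 × 0.826 + 0.020 = 0.174476.
u_3 = 0.174476 × 0.826 + 0.020 = 0.164117.
u_4 = 0.164117 × 0.826 + 0.020 = 0.155561.

Unemployment rate after four quarters ≈ 15.56%.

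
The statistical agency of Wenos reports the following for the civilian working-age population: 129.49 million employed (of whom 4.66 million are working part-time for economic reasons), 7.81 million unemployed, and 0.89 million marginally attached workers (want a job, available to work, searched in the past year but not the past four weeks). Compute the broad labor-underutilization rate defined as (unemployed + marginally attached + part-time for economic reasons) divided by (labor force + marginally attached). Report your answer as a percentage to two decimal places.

Broad underutilization rate ≈ 9.67%.

Labor force = 129.49 + 7.81 = 137.30 million.
Numerator = 7.81 + 0.89 + 4.66 = 13.36 million.
Denominator = 137.30 + 0.89 = 138.19 million.
Broad rate = 13.36 / 138.19 = 9.67%.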